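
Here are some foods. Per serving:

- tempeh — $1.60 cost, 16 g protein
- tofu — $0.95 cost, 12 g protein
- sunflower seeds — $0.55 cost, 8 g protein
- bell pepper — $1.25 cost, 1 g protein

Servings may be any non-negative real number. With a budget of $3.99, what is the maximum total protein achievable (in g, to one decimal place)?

58.0 g

Protein per dollar: sunflower seeds 14.55, tofu 12.63, tempeh 10, bell pepper 0.8.
With no serving limits, spend the whole cost allowance on sunflower seeds: $3.99 / $0.55 × 8 g = 58.0 g.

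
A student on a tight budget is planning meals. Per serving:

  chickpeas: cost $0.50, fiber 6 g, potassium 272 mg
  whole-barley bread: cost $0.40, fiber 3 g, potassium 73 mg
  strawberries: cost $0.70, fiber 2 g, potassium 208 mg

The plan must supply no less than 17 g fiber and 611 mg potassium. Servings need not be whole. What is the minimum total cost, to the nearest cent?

This is a tiny linear program; its minimum lies at a vertex of the feasible set. List the vertices and price them.
chickpeas only: max(17/6, 611/272) = 2.833 servings → $1.42.
whole-barley bread only: max(17/3, 611/73) = 8.37 servings → $3.35.
strawberries only: max(17/2, 611/208) = 8.5 servings → $5.95.
chickpeas + whole-barley bread with both tight: 1.566 servings and 2.534 servings → $1.80.
chickpeas + strawberries: intersection lies outside the first quadrant.
whole-barley bread + strawberries with both tight: 4.841 servings and 1.238 servings → $2.80.
So the least-cost plan costs $1.42.

$1.42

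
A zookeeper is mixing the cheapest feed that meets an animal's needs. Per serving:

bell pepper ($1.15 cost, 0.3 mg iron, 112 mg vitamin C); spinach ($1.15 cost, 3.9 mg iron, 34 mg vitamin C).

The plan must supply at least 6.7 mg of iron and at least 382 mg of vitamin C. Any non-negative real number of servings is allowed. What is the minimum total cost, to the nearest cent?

$5.12

Check every corner: each single food scaled to meet both minima, and each pair solved so both constraints bind.
bell pepper only: max(6.7/0.3, 382/112) = 22.33 servings → $25.68.
spinach only: max(6.7/3.9, 382/34) = 11.24 servings → $12.92.
bell pepper + spinach with both tight: 2.958 servings and 1.49 servings → $5.12.
So the least-cost plan costs $5.12.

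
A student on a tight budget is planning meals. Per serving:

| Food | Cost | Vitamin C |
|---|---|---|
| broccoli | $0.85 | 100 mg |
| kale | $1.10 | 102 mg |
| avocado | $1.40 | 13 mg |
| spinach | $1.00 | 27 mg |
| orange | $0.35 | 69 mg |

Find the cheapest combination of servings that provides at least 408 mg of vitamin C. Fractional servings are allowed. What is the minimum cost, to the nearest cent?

Cost per mg of vitamin C: orange $0.0051, broccoli $0.0085, kale $0.0108, spinach $0.0370, avocado $0.1077.
With no serving limits, use only orange: 408 mg / 69 mg = 5.913 servings × $0.35 = $2.07.

$2.07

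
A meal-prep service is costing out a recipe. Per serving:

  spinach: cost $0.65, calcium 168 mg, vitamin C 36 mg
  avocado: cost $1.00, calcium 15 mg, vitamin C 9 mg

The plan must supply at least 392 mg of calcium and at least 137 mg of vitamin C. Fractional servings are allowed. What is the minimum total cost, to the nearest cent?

A basic optimal solution has at most two foods positive. Try each food alone and each pair with both targets met exactly.
spinach only: max(392/168, 137/36) = 3.806 servings → $2.47.
avocado only: max(392/15, 137/9) = 26.13 servings → $26.13.
spinach + avocado with both tight: 1.515 servings and 9.16 servings → $10.15.
Cheapest feasible corner: $2.47.

$2.47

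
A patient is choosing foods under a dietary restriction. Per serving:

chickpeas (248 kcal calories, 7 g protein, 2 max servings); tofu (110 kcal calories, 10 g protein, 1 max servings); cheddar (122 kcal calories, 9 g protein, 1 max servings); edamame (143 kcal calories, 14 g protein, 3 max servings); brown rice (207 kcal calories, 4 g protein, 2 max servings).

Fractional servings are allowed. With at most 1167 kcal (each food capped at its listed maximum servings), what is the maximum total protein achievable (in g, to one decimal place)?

75.2 g

Protein per kcal: edamame 0.0979, tofu 0.09091, cheddar 0.07377, chickpeas 0.02823, brown rice 0.01932.
Take 3 servings of edamame: uses 429 kcal, +42.0 g protein (running total 42.0 g).
Take 1 serving of tofu: uses 110 kcal, +10.0 g protein (running total 52.0 g).
Take 1 serving of cheddar: uses 122 kcal, +9.0 g protein (running total 61.0 g).
Take 2 servings of chickpeas: uses 496 kcal, +14.0 g protein (running total 75.0 g).
Take 0.04831 servings of brown rice: uses 10 kcal, +0.2 g protein (running total 75.2 g).
Greedy by best ratio exhausts the calories allowance optimally: 75.2 g.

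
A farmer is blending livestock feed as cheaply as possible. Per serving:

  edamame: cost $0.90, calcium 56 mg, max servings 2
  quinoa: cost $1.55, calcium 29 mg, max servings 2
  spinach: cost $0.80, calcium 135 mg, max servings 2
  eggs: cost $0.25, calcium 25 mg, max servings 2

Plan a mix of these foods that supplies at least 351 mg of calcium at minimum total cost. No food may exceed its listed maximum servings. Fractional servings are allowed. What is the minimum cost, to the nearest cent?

Cost per mg of calcium: spinach $0.0059, eggs $0.0100, edamame $0.0161, quinoa $0.0534.
Take 2 servings of spinach: +270.0 mg calcium for $1.60 (total $1.60, still need 81.0 mg).
Take 2 servings of eggs: +50.0 mg calcium for $0.50 (total $2.10, still need 31.0 mg).
Take 0.5536 servings of edamame: +31.0 mg calcium for $0.50 (total $2.60, still need 0.0 mg).
Greedy by cheapest-per-mg is optimal for a single linear constraint, so the minimum cost is $2.60.

$2.60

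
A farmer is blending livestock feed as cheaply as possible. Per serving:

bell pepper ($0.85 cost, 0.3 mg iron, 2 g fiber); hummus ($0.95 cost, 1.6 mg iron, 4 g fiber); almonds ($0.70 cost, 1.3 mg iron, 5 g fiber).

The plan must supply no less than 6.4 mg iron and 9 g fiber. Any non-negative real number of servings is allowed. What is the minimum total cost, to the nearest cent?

$3.45

The cheapest plan sits at a corner of the feasible region — with two constraints it uses at most two foods.
bell pepper only: max(6.4/0.3, 9/2) = 21.33 servings → $18.13.
hummus only: max(6.4/1.6, 9/4) = 4 servings → $3.80.
almonds only: max(6.4/1.3, 9/5) = 4.923 servings → $3.45.
bell pepper + hummus: intersection lies outside the first quadrant.
bell pepper + almonds: intersection lies outside the first quadrant.
hummus + almonds: intersection lies outside the first quadrant.
So the least-cost plan costs $3.45.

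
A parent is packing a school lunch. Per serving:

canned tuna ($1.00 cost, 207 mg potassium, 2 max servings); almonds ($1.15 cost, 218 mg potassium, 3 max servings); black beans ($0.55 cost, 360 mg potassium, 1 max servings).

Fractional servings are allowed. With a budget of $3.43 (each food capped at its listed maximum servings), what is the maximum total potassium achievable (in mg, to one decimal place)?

940.8 mg

Potassium per dollar: black beans 654.5, canned tuna 207, almonds 189.6.
Take 1 serving of black beans: spends $0.55, +360.0 mg potassium (running total 360.0 mg).
Take 2 servings of canned tuna: spends $2.00, +414.0 mg potassium (running total 774.0 mg).
Take 0.7652 servings of almonds: spends $0.88, +166.8 mg potassium (running total 940.8 mg).
Filling greedily by potassium-per-dollar is optimal for one linear limit, giving 940.8 mg.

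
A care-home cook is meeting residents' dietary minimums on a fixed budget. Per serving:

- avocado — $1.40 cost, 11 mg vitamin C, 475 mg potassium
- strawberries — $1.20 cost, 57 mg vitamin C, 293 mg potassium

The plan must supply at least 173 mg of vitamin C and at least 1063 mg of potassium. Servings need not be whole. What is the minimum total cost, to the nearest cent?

$4.13

This is a tiny linear program; its minimum lies at a vertex of the feasible set. List the vertices and price them.
avocado only: max(173/11, 1063/475) = 15.73 servings → $22.02.
strawberries only: max(173/57, 1063/293) = 3.628 servings → $4.35.
avocado + strawberries with both tight: 0.4151 servings and 2.955 servings → $4.13.
Cheapest feasible corner: $4.13.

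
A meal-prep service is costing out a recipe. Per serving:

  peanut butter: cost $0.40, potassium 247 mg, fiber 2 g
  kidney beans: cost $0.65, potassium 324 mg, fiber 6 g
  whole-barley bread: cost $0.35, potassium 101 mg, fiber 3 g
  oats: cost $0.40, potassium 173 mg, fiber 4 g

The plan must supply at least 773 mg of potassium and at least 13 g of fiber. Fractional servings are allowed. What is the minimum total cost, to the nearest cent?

$1.50

Minimising a linear cost over {potassium ≥ 773, fiber ≥ 13, servings ≥ 0} — the optimum is at a vertex, using one or two foods.
peanut butter only: max(773/247, 13/2) = 6.5 servings → $2.60.
kidney beans only: max(773/324, 13/6) = 2.386 servings → $1.55.
whole-barley bread only: max(773/101, 13/3) = 7.653 servings → $2.68.
oats only: max(773/173, 13/4) = 4.468 servings → $1.79.
peanut butter + kidney beans with both tight: 0.5108 servings and 1.996 servings → $1.50.
peanut butter + whole-barley bread with both tight: 1.866 servings and 3.089 servings → $1.83.
peanut butter + oats with both tight: 1.313 servings and 2.593 servings → $1.56.
kidney beans + whole-barley bread: intersection lies outside the first quadrant.
kidney beans + oats: the both-tight solution has a negative serving — not a feasible corner.
whole-barley bread + oats with both targets exact would need a negative amount; discard.
The minimum over all feasible corners is $1.50.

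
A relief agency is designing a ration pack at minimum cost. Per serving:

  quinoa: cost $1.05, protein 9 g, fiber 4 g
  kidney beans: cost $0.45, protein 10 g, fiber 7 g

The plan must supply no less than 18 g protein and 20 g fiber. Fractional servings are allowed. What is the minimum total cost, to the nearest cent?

$1.29

Compare the cost at each extreme point of the feasible region.
quinoa only: max(18/9, 20/4) = 5 servings → $5.25.
kidney beans only: max(18/10, 20/7) = 2.857 servings → $1.29.
quinoa + kidney beans with both targets exact would need a negative amount; discard.
So the least-cost plan costs $1.29.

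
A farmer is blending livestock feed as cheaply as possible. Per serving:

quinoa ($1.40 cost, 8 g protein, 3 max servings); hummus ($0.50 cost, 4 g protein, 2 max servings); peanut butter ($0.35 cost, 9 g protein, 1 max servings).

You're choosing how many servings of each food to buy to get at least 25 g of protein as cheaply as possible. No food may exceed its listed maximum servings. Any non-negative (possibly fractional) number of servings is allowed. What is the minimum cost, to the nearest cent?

$2.75

Cost per g of protein: peanut butter $0.0389, hummus $0.1250, quinoa $0.1750.
Take 1 serving of peanut butter: +9.0 g protein for $0.35 (total $0.35, still need 16.0 g).
Take 2 servings of hummus: +8.0 g protein for $1.00 (total $1.35, still need 8.0 g).
Take 1 serving of quinoa: +8.0 g protein for $1.40 (total $2.75, still need 0.0 g).
Greedy by cheapest-per-g is optimal for a single linear constraint, so the minimum cost is $2.75.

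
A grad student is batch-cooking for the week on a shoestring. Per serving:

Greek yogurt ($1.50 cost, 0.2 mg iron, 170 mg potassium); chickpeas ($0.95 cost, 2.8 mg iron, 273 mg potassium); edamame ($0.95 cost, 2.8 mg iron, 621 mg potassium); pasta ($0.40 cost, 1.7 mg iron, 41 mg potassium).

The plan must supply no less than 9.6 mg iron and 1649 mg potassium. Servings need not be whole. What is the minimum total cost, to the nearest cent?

$3.00

This is a tiny linear program; its minimum lies at a vertex of the feasible set. List the vertices and price them.
Greek yogurt only: max(9.6/0.2, 1649/170) = 48 servings → $72.00.
chickpeas only: max(9.6/2.8, 1649/273) = 6.04 servings → $5.74.
edamame only: max(9.6/2.8, 1649/621) = 3.429 servings → $3.26.
pasta only: max(9.6/1.7, 1649/41) = 40.22 servings → $16.09.
Greek yogurt + chickpeas with both tight: 4.738 servings and 3.09 servings → $10.04.
Greek yogurt + edamame: intersection lies outside the first quadrant.
Greek yogurt + pasta with both tight: 8.582 servings and 4.637 servings → $14.73.
chickpeas + edamame with both tight: 1.38 servings and 2.049 servings → $3.26.
chickpeas + pasta: the both-tight solution has a negative serving — not a feasible corner.
edamame + pasta with both tight: 2.561 servings and 1.429 servings → $3.00.
The minimum over all feasible corners is $3.00.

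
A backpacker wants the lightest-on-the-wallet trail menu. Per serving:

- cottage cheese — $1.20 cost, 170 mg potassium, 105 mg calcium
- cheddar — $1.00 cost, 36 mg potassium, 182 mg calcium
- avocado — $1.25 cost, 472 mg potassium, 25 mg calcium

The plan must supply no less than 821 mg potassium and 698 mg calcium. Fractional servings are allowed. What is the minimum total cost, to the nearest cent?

Compare the cost at each extreme point of the feasible region.
cottage cheese only: max(821/170, 698/105) = 6.648 servings → $7.98.
cheddar only: max(821/36, 698/182) = 22.81 servings → $22.81.
avocado only: max(821/472, 698/25) = 27.92 servings → $34.90.
cottage cheese + cheddar with both tight: 4.576 servings and 1.195 servings → $6.69.
cottage cheese + avocado: intersection lies outside the first quadrant.
cheddar + avocado with both tight: 3.634 servings and 1.462 servings → $5.46.
So the least-cost plan costs $5.46.

$5.46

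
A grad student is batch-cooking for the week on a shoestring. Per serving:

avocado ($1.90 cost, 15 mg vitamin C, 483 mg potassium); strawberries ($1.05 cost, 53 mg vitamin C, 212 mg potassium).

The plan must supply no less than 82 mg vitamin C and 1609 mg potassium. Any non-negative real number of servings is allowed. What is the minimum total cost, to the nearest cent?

Compare the cost at each extreme point of the feasible region.
avocado only: max(82/15, 1609/483) = 5.467 servings → $10.39.
strawberries only: max(82/53, 1609/212) = 7.59 servings → $7.97.
avocado + strawberries with both tight: 3.028 servings and 0.6901 servings → $6.48.
Cheapest feasible corner: $6.48.

$6.48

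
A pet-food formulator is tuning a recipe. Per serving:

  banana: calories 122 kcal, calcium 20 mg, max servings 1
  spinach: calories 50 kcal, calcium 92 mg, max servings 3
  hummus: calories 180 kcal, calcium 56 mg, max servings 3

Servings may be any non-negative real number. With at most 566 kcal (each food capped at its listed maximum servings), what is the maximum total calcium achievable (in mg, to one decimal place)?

405.4 mg

Calcium per kcal: spinach 1.84, hummus 0.3111, banana 0.1639.
Take 3 servings of spinach: uses 150 kcal, +276.0 mg calcium (running total 276.0 mg).
Take 2.311 servings of hummus: uses 416 kcal, +129.4 mg calcium (running total 405.4 mg).
Filling greedily by calcium-per-kcal is optimal for one linear limit, giving 405.4 mg.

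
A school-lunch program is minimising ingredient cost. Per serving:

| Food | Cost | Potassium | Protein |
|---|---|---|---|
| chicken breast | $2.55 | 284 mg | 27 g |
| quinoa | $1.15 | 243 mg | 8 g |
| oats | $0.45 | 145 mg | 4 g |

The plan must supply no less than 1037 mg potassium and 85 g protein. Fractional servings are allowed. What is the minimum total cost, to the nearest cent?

$8.13

chicken breast only: max(1037/284, 85/27) = 3.651 servings → $9.31.
quinoa only: max(1037/243, 85/8) = 10.62 servings → $12.22.
oats only: max(1037/145, 85/4) = 21.25 servings → $9.56.
chicken breast + quinoa with both tight: 2.882 servings and 0.8997 servings → $8.38.
chicken breast + oats with both tight: 2.942 servings and 1.389 servings → $8.13.
quinoa + oats: intersection lies outside the first quadrant.
Cheapest feasible corner: $8.13.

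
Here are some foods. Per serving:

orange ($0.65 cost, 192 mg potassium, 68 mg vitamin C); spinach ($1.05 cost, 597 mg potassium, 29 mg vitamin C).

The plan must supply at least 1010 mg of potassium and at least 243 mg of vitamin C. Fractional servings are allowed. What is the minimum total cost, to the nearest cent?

$2.81

With two linear requirements the optimum uses one or two foods; enumerate the corners.
orange only: max(1010/192, 243/68) = 5.26 servings → $3.42.
spinach only: max(1010/597, 243/29) = 8.379 servings → $8.80.
orange + spinach with both tight: 3.305 servings and 0.6288 servings → $2.81.
Cheapest feasible corner: $2.81.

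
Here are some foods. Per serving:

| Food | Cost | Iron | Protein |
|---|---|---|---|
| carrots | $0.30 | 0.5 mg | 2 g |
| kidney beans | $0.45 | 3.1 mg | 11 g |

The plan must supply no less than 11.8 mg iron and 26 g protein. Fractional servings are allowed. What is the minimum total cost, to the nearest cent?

At the optimum either one food covers both requirements or two foods hit both targets exactly; no other combination can be cheaper.
carrots only: max(11.8/0.5, 26/2) = 23.6 servings → $7.08.
kidney beans only: max(11.8/3.1, 26/11) = 3.806 servings → $1.71.
carrots + kidney beans with both targets exact would need a negative amount; discard.
Cheapest feasible corner: $1.71.

$1.71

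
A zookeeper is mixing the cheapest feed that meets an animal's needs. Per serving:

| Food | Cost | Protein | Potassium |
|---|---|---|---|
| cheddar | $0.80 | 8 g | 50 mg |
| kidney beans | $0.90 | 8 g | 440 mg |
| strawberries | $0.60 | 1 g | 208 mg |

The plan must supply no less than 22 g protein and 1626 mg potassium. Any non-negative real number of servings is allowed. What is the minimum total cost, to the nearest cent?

Minimising a linear cost over {protein ≥ 22, potassium ≥ 1626, servings ≥ 0} — the optimum is at a vertex, using one or two foods.
cheddar only: max(22/8, 1626/50) = 32.52 servings → $26.02.
kidney beans only: max(22/8, 1626/440) = 3.695 servings → $3.33.
strawberries only: max(22/1, 1626/208) = 22 servings → $13.20.
cheddar + kidney beans with both targets exact would need a negative amount; discard.
cheddar + strawberries with both tight: 1.828 servings and 7.378 servings → $5.89.
kidney beans + strawberries with both tight: 2.41 servings and 2.719 servings → $3.80.
So the least-cost plan costs $3.33.

$3.33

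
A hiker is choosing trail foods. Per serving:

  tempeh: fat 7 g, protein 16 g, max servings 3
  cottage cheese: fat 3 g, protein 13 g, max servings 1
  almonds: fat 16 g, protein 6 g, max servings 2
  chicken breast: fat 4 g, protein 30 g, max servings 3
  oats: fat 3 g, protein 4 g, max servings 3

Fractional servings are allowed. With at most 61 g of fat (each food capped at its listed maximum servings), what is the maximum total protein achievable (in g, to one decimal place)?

Protein per g fat: chicken breast 7.5, cottage cheese 4.333, tempeh 2.286, oats 1.333, almonds 0.375.
Take 3 servings of chicken breast: uses 12 g fat, +90.0 g protein (running total 90.0 g).
Take 1 serving of cottage cheese: uses 3 g fat, +13.0 g protein (running total 103.0 g).
Take 3 servings of tempeh: uses 21 g fat, +48.0 g protein (running total 151.0 g).
Take 3 servings of oats: uses 9 g fat, +12.0 g protein (running total 163.0 g).
Take 1 serving of almonds: uses 16 g fat, +6.0 g protein (running total 169.0 g).
Greedy by best ratio exhausts the fat allowance optimally: 169.0 g.

169.0 g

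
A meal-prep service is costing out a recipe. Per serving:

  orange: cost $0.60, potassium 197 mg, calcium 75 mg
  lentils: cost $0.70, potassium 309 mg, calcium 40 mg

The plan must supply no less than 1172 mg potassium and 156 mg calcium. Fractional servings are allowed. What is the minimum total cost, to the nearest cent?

With two linear requirements the optimum uses one or two foods; enumerate the corners.
orange only: max(1172/197, 156/75) = 5.949 servings → $3.57.
lentils only: max(1172/309, 156/40) = 3.9 servings → $2.73.
orange + lentils with both tight: 0.08656 servings and 3.738 servings → $2.67.
Cheapest feasible corner: $2.67.

$2.67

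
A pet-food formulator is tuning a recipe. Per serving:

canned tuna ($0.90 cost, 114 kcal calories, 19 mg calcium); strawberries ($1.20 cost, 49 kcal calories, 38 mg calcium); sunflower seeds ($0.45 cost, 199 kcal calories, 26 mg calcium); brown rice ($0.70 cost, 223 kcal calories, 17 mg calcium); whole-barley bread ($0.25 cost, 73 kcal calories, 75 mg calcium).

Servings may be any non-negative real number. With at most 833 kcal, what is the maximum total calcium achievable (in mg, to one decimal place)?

855.8 mg

Calcium per kcal: whole-barley bread 1.027, strawberries 0.7755, canned tuna 0.1667, sunflower seeds 0.1307, brown rice 0.07623.
With no serving limits, spend the whole calories allowance on whole-barley bread: 833 kcal / 73 kcal × 75 mg = 855.8 mg.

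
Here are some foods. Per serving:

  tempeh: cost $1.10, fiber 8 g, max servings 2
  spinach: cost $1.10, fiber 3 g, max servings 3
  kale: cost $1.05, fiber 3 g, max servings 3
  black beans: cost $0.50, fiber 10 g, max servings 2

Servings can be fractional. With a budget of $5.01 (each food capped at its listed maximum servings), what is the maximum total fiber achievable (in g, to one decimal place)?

Fiber per dollar: black beans 20, tempeh 7.273, kale 2.857, spinach 2.727.
Take 2 servings of black beans: spends $1.00, +20.0 g fiber (running total 20.0 g).
Take 2 servings of tempeh: spends $2.20, +16.0 g fiber (running total 36.0 g).
Take 1.724 servings of kale: spends $1.81, +5.2 g fiber (running total 41.2 g).
Filling greedily by fiber-per-dollar is optimal for one linear limit, giving 41.2 g.

41.2 g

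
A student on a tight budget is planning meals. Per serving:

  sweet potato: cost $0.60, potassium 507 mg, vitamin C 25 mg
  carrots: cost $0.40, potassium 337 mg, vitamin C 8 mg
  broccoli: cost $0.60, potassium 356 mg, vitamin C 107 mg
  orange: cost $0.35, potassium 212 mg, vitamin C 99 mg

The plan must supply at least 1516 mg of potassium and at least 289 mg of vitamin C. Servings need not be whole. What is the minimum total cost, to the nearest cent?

$2.03

An LP optimum is at a vertex; with two nutrient constraints at most two foods are used. Check each candidate.
sweet potato only: max(1516/507, 289/25) = 11.56 servings → $6.94.
carrots only: max(1516/337, 289/8) = 36.12 servings → $14.45.
broccoli only: max(1516/356, 289/107) = 4.258 servings → $2.56.
orange only: max(1516/212, 289/99) = 7.151 servings → $2.50.
sweet potato + carrots: the both-tight solution has a negative serving — not a feasible corner.
sweet potato + broccoli with both tight: 1.308 servings and 2.395 servings → $2.22.
sweet potato + orange with both tight: 1.978 servings and 2.42 servings → $2.03.
carrots + broccoli with both tight: 1.786 servings and 2.567 servings → $2.25.
carrots + orange with both tight: 2.805 servings and 2.693 servings → $2.06.
broccoli + orange with both targets exact would need a negative amount; discard.
Cheapest feasible corner: $2.03.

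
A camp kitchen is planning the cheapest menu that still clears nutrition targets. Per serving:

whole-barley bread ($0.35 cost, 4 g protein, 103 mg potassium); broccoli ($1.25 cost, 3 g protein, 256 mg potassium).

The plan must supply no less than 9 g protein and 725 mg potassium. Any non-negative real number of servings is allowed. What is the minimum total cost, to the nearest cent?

$2.46

Compare the cost at each extreme point of the feasible region.
whole-barley bread only: max(9/4, 725/103) = 7.039 servings → $2.46.
broccoli only: max(9/3, 725/256) = 3 servings → $3.75.
whole-barley bread + broccoli with both tight: 0.1804 servings and 2.759 servings → $3.51.
The minimum over all feasible corners is $2.46.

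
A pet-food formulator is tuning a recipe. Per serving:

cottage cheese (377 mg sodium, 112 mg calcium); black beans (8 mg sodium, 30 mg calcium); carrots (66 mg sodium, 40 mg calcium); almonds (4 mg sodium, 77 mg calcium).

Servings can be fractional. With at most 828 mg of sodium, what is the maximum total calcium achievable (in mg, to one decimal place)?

Calcium per mg sodium: almonds 19.25, black beans 3.75, carrots 0.6061, cottage cheese 0.2971.
With no serving limits, spend the whole sodium allowance on almonds: 828 mg / 4 mg × 77 mg = 15939.0 mg.

15939.0 mg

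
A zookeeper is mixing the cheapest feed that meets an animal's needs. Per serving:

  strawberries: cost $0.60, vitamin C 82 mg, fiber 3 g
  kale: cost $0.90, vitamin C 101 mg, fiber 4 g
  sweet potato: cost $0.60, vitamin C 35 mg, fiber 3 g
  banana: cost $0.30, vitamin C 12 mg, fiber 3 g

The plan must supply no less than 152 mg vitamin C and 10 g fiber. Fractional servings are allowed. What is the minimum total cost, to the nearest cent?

$1.48

With two linear requirements the optimum uses one or two foods; enumerate the corners.
strawberries only: max(152/82, 10/3) = 3.333 servings → $2.00.
kale only: max(152/101, 10/4) = 2.5 servings → $2.25.
sweet potato only: max(152/35, 10/3) = 4.343 servings → $2.61.
banana only: max(152/12, 10/3) = 12.67 servings → $3.80.
strawberries + kale: intersection lies outside the first quadrant.
strawberries + sweet potato with both tight: 0.7518 servings and 2.582 servings → $2.00.
strawberries + banana with both tight: 1.6 servings and 1.733 servings → $1.48.
kale + sweet potato with both tight: 0.6503 servings and 2.466 servings → $2.07.
kale + banana with both tight: 1.318 servings and 1.576 servings → $1.66.
sweet potato + banana: intersection lies outside the first quadrant.
So the least-cost plan costs $1.48.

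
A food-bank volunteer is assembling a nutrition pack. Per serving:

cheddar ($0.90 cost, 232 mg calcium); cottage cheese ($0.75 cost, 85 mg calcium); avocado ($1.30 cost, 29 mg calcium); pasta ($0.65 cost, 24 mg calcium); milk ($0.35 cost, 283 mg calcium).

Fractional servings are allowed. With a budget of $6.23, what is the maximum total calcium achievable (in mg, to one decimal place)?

Calcium per dollar: milk 808.6, cheddar 257.8, cottage cheese 113.3, pasta 36.92, avocado 22.31.
With no serving limits, spend the whole cost allowance on milk: $6.23 / $0.35 × 283 mg = 5037.4 mg.

5037.4 mg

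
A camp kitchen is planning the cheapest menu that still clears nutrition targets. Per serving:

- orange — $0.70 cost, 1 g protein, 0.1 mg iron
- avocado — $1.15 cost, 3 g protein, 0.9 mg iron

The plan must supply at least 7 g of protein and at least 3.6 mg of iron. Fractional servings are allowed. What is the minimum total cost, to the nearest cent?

At the optimum either one food covers both requirements or two foods hit both targets exactly; no other combination can be cheaper.
orange only: max(7/1, 3.6/0.1) = 36 servings → $25.20.
avocado only: max(7/3, 3.6/0.9) = 4 servings → $4.60.
orange + avocado: intersection lies outside the first quadrant.
The minimum over all feasible corners is $4.60.

$4.60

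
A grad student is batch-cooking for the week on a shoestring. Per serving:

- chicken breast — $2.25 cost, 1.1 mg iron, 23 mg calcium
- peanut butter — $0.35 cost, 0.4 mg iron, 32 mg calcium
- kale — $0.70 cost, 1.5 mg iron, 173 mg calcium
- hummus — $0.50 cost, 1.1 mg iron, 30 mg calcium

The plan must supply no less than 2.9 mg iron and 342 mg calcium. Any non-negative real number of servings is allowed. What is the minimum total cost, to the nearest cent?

Minimising a linear cost over {iron ≥ 2.9, calcium ≥ 342, servings ≥ 0} — the optimum is at a vertex, using one or two foods.
chicken breast only: max(2.9/1.1, 342/23) = 14.87 servings → $33.46.
peanut butter only: max(2.9/0.4, 342/32) = 10.69 servings → $3.74.
kale only: max(2.9/1.5, 342/173) = 1.977 servings → $1.38.
hummus only: max(2.9/1.1, 342/30) = 11.4 servings → $5.70.
chicken breast + peanut butter: the both-tight solution has a negative serving — not a feasible corner.
chicken breast + kale: the both-tight solution has a negative serving — not a feasible corner.
chicken breast + hummus with both targets exact would need a negative amount; discard.
peanut butter + kale with both targets exact would need a negative amount; discard.
peanut butter + hummus with both targets exact would need a negative amount; discard.
kale + hummus with both targets exact would need a negative amount; discard.
The minimum over all feasible corners is $1.38.

$1.38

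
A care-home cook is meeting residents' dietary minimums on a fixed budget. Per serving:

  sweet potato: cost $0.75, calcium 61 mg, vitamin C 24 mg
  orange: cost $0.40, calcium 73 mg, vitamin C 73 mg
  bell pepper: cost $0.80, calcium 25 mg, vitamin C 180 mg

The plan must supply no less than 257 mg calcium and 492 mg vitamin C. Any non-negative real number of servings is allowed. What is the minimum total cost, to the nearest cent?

For a min-cost LP with two ≥-constraints, a basic feasible solution has at most two positive variables.
sweet potato only: max(257/61, 492/24) = 20.5 servings → $15.38.
orange only: max(257/73, 492/73) = 6.74 servings → $2.70.
bell pepper only: max(257/25, 492/180) = 10.28 servings → $8.22.
sweet potato + orange: intersection lies outside the first quadrant.
sweet potato + bell pepper with both tight: 3.272 servings and 2.297 servings → $4.29.
orange + bell pepper with both tight: 3.001 servings and 1.516 servings → $2.41.
The minimum over all feasible corners is $2.41.

$2.41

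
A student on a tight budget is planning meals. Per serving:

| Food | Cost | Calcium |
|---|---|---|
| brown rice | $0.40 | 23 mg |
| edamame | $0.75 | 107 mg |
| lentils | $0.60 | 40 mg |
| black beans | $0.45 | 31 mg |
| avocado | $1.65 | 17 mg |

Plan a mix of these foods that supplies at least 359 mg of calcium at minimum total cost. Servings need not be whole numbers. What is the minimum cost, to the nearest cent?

Cost per mg of calcium: edamame $0.0070, black beans $0.0145, lentils $0.0150, brown rice $0.0174, avocado $0.0971.
With no serving limits, use only edamame: 359 mg / 107 mg = 3.355 servings × $0.75 = $2.52.

$2.52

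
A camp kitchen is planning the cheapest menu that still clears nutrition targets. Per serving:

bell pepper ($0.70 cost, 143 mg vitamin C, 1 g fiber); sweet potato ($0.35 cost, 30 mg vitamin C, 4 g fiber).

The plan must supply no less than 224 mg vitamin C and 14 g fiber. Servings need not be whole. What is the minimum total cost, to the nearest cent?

$1.76

An LP optimum is at a vertex; with two nutrient constraints at most two foods are used. Check each candidate.
bell pepper only: max(224/143, 14/1) = 14 servings → $9.80.
sweet potato only: max(224/30, 14/4) = 7.467 servings → $2.61.
bell pepper + sweet potato with both tight: 0.8782 servings and 3.28 servings → $1.76.
The minimum over all feasible corners is $1.76.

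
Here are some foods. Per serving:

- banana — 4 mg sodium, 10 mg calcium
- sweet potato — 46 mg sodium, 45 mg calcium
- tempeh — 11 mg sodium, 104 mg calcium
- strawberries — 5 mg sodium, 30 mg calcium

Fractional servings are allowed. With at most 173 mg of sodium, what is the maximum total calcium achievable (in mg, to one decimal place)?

Calcium per mg sodium: tempeh 9.455, strawberries 6, banana 2.5, sweet potato 0.9783.
With no serving limits, spend the whole sodium allowance on tempeh: 173 mg / 11 mg × 104 mg = 1635.6 mg.

1635.6 mg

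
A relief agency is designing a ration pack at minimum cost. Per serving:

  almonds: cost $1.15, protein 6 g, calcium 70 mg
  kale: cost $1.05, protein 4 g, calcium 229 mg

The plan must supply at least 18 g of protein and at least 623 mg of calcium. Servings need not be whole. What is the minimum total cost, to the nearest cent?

The cheapest plan sits at a corner of the feasible region — with two constraints it uses at most two foods.
almonds only: max(18/6, 623/70) = 8.9 servings → $10.23.
kale only: max(18/4, 623/229) = 4.5 servings → $4.72.
almonds + kale with both tight: 1.49 servings and 2.265 servings → $4.09.
So the least-cost plan costs $4.09.

$4.09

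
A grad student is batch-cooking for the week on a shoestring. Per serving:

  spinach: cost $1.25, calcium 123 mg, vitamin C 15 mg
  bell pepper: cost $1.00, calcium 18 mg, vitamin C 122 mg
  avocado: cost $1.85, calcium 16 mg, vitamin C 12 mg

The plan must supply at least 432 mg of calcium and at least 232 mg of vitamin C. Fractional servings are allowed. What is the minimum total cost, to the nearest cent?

$5.61

With two linear requirements the optimum uses one or two foods; enumerate the corners.
spinach only: max(432/123, 232/15) = 15.47 servings → $19.33.
bell pepper only: max(432/18, 232/122) = 24 servings → $24.00.
avocado only: max(432/16, 232/12) = 27 servings → $49.95.
spinach + bell pepper with both tight: 3.293 servings and 1.497 servings → $5.61.
spinach + avocado with both tight: 1.191 servings and 17.84 servings → $34.50.
bell pepper + avocado with both targets exact would need a negative amount; discard.
Cheapest feasible corner: $5.61.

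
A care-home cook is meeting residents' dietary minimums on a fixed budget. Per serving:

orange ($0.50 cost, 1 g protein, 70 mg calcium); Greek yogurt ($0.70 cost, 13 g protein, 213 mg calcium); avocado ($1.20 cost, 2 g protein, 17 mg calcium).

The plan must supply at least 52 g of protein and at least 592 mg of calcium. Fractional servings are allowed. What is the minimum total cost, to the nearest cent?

An LP optimum is at a vertex; with two nutrient constraints at most two foods are used. Check each candidate.
orange only: max(52/1, 592/70) = 52 servings → $26.00.
Greek yogurt only: max(52/13, 592/213) = 4 servings → $2.80.
avocado only: max(52/2, 592/17) = 34.82 servings → $41.79.
orange + Greek yogurt: the both-tight solution has a negative serving — not a feasible corner.
orange + avocado with both tight: 2.439 servings and 24.78 servings → $30.96.
Greek yogurt + avocado with both tight: 1.463 servings and 16.49 servings → $20.81.
Cheapest feasible corner: $2.80.

$2.80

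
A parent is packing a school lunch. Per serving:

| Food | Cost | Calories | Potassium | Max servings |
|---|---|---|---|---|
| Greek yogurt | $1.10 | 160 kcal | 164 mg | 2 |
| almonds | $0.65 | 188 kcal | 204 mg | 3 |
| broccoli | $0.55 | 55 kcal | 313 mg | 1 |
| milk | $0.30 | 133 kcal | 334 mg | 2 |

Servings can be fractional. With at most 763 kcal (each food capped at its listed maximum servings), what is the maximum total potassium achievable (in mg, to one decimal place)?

1460.6 mg

Potassium per kcal: broccoli 5.691, milk 2.511, almonds 1.085, Greek yogurt 1.025.
Take 1 serving of broccoli: uses 55 kcal, +313.0 mg potassium (running total 313.0 mg).
Take 2 servings of milk: uses 266 kcal, +668.0 mg potassium (running total 981.0 mg).
Take 2.351 servings of almonds: uses 442 kcal, +479.6 mg potassium (running total 1460.6 mg).
Greedy by best ratio exhausts the calories allowance optimally: 1460.6 mg.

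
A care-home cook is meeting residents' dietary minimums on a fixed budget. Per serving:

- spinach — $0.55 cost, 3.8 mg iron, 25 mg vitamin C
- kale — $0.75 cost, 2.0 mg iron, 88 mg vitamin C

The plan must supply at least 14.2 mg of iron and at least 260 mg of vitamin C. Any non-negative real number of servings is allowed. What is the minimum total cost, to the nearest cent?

$3.08

An LP optimum is at a vertex; with two nutrient constraints at most two foods are used. Check each candidate.
spinach only: max(14.2/3.8, 260/25) = 10.4 servings → $5.72.
kale only: max(14.2/2.0, 260/88) = 7.1 servings → $5.33.
spinach + kale with both tight: 2.565 servings and 2.226 servings → $3.08.
So the least-cost plan costs $3.08.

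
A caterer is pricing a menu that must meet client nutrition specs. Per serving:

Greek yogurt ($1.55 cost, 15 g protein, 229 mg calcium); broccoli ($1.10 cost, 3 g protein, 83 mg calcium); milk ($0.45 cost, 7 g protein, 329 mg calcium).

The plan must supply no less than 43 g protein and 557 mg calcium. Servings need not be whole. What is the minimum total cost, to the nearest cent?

$2.76

This is a tiny linear program; its minimum lies at a vertex of the feasible set. List the vertices and price them.
Greek yogurt only: max(43/15, 557/229) = 2.867 servings → $4.44.
broccoli only: max(43/3, 557/83) = 14.33 servings → $15.77.
milk only: max(43/7, 557/329) = 6.143 servings → $2.76.
Greek yogurt + broccoli: intersection lies outside the first quadrant.
Greek yogurt + milk with both targets exact would need a negative amount; discard.
broccoli + milk: the both-tight solution has a negative serving — not a feasible corner.
Cheapest feasible corner: $2.76.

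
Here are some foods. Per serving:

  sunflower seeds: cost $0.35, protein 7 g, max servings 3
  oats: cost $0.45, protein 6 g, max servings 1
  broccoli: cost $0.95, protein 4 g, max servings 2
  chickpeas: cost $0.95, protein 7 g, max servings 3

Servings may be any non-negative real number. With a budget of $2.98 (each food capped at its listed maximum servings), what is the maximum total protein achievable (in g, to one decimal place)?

37.9 g

Protein per dollar: sunflower seeds 20, oats 13.33, chickpeas 7.368, broccoli 4.211.
Take 3 servings of sunflower seeds: spends $1.05, +21.0 g protein (running total 21.0 g).
Take 1 serving of oats: spends $0.45, +6.0 g protein (running total 27.0 g).
Take 1.558 servings of chickpeas: spends $1.48, +10.9 g protein (running total 37.9 g).
Filling greedily by protein-per-dollar is optimal for one linear limit, giving 37.9 g.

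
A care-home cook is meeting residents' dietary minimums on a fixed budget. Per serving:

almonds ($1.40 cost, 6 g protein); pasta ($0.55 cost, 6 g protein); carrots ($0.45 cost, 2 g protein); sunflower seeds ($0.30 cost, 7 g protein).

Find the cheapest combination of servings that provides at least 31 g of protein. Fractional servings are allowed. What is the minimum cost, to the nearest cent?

$1.33

Cost per g of protein: sunflower seeds $0.0429, pasta $0.0917, carrots $0.2250, almonds $0.2333.
With no serving limits, use only sunflower seeds: 31 g / 7 g = 4.429 servings × $0.30 = $1.33.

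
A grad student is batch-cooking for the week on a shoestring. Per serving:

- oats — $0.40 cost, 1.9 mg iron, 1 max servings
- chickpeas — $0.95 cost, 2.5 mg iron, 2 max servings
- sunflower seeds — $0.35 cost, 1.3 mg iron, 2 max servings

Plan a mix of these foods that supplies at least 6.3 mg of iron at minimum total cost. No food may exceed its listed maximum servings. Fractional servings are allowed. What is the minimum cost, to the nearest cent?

Cost per mg of iron: oats $0.2105, sunflower seeds $0.2692, chickpeas $0.3800.
Take 1 serving of oats: +1.9 mg iron for $0.40 (total $0.40, still need 4.4 mg).
Take 2 servings of sunflower seeds: +2.6 mg iron for $0.70 (total $1.10, still need 1.8 mg).
Take 0.72 servings of chickpeas: +1.8 mg iron for $0.68 (total $1.78, still need 0.0 mg).
Filling from the cheapest source first is optimal under one linear minimum: $1.78.

$1.78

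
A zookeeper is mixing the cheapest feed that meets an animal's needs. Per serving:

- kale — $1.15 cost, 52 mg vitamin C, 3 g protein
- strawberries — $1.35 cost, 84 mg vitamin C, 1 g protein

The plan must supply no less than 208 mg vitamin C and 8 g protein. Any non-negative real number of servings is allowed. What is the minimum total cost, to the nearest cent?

$4.07

kale only: max(208/52, 8/3) = 4 servings → $4.60.
strawberries only: max(208/84, 8/1) = 8 servings → $10.80.
kale + strawberries with both tight: 2.32 servings and 1.04 servings → $4.07.
So the least-cost plan costs $4.07.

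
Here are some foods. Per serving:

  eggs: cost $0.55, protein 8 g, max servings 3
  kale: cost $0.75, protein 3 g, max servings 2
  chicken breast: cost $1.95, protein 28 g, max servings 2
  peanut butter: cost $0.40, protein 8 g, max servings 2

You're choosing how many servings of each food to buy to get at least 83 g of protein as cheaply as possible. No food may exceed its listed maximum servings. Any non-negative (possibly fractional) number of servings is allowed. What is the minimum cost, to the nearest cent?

Cost per g of protein: peanut butter $0.0500, eggs $0.0688, chicken breast $0.0696, kale $0.2500.
Take 2 servings of peanut butter: +16.0 g protein for $0.80 (total $0.80, still need 67.0 g).
Take 3 servings of eggs: +24.0 g protein for $1.65 (total $2.45, still need 43.0 g).
Take 1.536 servings of chicken breast: +43.0 g protein for $2.99 (total $5.44, still need 0.0 g).
Filling from the cheapest source first is optimal under one linear minimum: $5.44.

$5.44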